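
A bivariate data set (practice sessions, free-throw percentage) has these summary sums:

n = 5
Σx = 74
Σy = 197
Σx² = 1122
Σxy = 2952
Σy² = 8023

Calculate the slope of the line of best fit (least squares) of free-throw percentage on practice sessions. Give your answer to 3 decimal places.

1.358

Sxx = Σx² − (Σx)²/n = 1122 − 1095.2 = 26.8
Sxy = Σxy − (Σx)(Σy)/n = 2952 − 2915.6 = 36.4
b = Sxy/Sxx = 36.4/26.8 = 1.358209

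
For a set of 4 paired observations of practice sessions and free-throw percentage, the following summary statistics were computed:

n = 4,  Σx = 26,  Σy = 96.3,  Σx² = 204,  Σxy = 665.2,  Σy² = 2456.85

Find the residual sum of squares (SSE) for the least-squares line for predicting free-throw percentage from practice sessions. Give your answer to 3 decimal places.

Sxx = Σx² − (Σx)²/n = 204 − 169 = 35
Sxy = Σxy − (Σx)(Σy)/n = 665.2 − 625.95 = 39.25
Syy = Σy² − (Σy)²/n = 2456.85 − 2318.4225 = 138.4275
b = Sxy/Sxx = 39.25/35 = 1.121429
SSE = Syy − b·Sxy = 138.4275 − 1.121429·39.25 = 94.411429

94.411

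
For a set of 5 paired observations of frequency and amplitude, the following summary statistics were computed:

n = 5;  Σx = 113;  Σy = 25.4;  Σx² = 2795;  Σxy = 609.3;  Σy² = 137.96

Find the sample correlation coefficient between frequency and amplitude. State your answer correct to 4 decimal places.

0.7598

Sxx = Σx² − (Σx)²/n = 2795 − 2553.8 = 241.2
Sxy = Σxy − (Σx)(Σy)/n = 609.3 − 574.04 = 35.26
Syy = Σy² − (Σy)²/n = 137.96 − 129.032 = 8.928
r = Sxy/√(Sxx·Syy) = 35.26/√(2153.4336) = 35.26/46.405103 = 0.759830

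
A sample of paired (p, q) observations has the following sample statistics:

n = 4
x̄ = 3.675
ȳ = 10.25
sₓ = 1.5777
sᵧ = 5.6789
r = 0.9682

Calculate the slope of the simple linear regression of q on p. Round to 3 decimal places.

b = r · sᵧ/sₓ = 0.9682 · 5.6789/1.5777 = 3.485017

3.485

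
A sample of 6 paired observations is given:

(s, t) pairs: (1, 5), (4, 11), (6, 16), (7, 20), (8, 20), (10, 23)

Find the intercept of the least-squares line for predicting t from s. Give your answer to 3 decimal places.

3.233

n = 6, Σx = 36, Σy = 95, Σxy = 675, Σx² = 266
Sxx = Σx² − (Σx)²/n = 266 − 216 = 50
Sxy = Σxy − (Σx)(Σy)/n = 675 − 570 = 105
b = Sxy/Sxx = 105/50 = 2.1
a = ȳ − b·x̄ = 15.833333 − 2.1·6 = 3.233333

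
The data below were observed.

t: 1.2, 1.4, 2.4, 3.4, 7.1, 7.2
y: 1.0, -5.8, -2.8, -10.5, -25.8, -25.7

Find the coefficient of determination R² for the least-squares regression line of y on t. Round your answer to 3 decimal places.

0.955

n = 6, Σx = 22.7, Σy = -69.6, Σxy = -417.56, Σx² = 122.97, Σy² = 1478.86
Sxx = Σx² − (Σx)²/n = 122.97 − 85.881667 = 37.088333
Sxy = Σxy − (Σx)(Σy)/n = -417.56 − (-263.32) = -154.24
Syy = Σy² − (Σy)²/n = 1478.86 − 807.36 = 671.5
R² = Sxy²/(Sxx·Syy) = (-154.24)²/(37.088333·671.5) = 0.955236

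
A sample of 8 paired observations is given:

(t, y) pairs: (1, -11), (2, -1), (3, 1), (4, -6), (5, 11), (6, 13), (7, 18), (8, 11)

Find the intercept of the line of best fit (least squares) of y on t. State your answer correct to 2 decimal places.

-11.68

n = 8, Σx = 36, Σy = 36, Σxy = 313, Σx² = 204
Sxx = Σx² − (Σx)²/n = 204 − 162 = 42
Sxy = Σxy − (Σx)(Σy)/n = 313 − 162 = 151
b = Sxy/Sxx = 151/42 = 3.595238
a = ȳ − b·x̄ = 4.5 − 3.595238·4.5 = -11.678571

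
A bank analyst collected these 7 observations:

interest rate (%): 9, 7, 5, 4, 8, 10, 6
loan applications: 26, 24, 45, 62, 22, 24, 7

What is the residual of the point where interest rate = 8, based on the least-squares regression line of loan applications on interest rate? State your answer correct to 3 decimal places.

n = 7, Σx = 49, Σy = 210, Σxy = 1333, Σx² = 371
Sxx = Σx² − (Σx)²/n = 371 − 343 = 28
Sxy = Σxy − (Σx)(Σy)/n = 1333 − 1470 = -137
b = Sxy/Sxx = -137/28 = -4.892857
a = ȳ − b·x̄ = 30 − (-4.892857)·7 = 64.25
ŷ(8) = 64.25 + (-4.892857)·8 = 25.107143
residual = y − ŷ = 22 − 25.107143 = -3.107143

-3.107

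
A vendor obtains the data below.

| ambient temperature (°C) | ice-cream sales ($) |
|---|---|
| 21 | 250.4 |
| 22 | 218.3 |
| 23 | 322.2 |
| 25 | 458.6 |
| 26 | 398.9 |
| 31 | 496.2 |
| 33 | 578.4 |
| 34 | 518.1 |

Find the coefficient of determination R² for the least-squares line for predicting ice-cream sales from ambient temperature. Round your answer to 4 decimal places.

n = 8, Σx = 215, Σy = 3241.1, Σxy = 91392.8, Σx² = 5961, Σy² = 1432791.67
Sxx = Σx² − (Σx)²/n = 5961 − 5778.125 = 182.875
Sxy = Σxy − (Σx)(Σy)/n = 91392.8 − 87104.5625 = 4288.2375
Syy = Σy² − (Σy)²/n = 1432791.67 − 1313091.15125 = 119700.51875
R² = Sxy²/(Sxx·Syy) = (4288.2375)²/(182.875·119700.51875) = 0.840054

0.8401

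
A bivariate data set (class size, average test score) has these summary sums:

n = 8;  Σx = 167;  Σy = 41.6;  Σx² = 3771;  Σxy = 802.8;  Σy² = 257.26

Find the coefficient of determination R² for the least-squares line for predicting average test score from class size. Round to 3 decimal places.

Sxx = Σx² − (Σx)²/n = 3771 − 3486.125 = 284.875
Sxy = Σxy − (Σx)(Σy)/n = 802.8 − 868.4 = -65.6
Syy = Σy² − (Σy)²/n = 257.26 − 216.32 = 40.94
R² = Sxy²/(Sxx·Syy) = (-65.6)²/(284.875·40.94) = 0.368982

0.369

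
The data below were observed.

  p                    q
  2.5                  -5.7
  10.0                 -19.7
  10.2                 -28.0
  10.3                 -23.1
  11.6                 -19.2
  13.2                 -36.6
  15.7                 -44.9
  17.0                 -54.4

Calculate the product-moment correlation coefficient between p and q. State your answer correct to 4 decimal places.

-0.9290

n = 8, Σx = 90.5, Σy = -231.6, Σxy = -3070.35, Σx² = 1160.67, Σy² = 8421.76
Sxx = Σx² − (Σx)²/n = 1160.67 − 1023.78125 = 136.88875
Sxy = Σxy − (Σx)(Σy)/n = -3070.35 − (-2619.975) = -450.375
Syy = Σy² − (Σy)²/n = 8421.76 − 6704.82 = 1716.94
r = Sxy/√(Sxx·Syy) = -450.375/√(235029.770425) = -450.375/484.798691 = -0.928994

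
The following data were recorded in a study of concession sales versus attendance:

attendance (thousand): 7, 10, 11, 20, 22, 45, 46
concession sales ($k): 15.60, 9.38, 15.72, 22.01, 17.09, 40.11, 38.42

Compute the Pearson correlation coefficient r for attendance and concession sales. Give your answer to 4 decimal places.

0.9603

n = 7, Σx = 161, Σy = 158.33, Σxy = 4764.37, Σx² = 5295, Σy² = 4439.8795
Sxx = Σx² − (Σx)²/n = 5295 − 3703 = 1592
Sxy = Σxy − (Σx)(Σy)/n = 4764.37 − 3641.59 = 1122.78
Syy = Σy² − (Σy)²/n = 4439.8795 − 3581.198414 = 858.681086
r = Sxy/√(Sxx·Syy) = 1122.78/√(1367020.288457) = 1122.78/1169.196429 = 0.960301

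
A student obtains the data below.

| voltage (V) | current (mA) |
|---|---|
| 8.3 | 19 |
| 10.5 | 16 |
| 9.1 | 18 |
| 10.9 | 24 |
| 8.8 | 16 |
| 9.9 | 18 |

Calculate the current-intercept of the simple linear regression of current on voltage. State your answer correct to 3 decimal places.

6.726

n = 6, Σx = 57.5, Σy = 111, Σxy = 1070.1, Σx² = 556.21
Sxx = Σx² − (Σx)²/n = 556.21 − 551.041667 = 5.168333
Sxy = Σxy − (Σx)(Σy)/n = 1070.1 − 1063.75 = 6.35
b = Sxy/Sxx = 6.35/5.168333 = 1.228636
a = ȳ − b·x̄ = 18.5 − 1.228636·9.583333 = 6.725572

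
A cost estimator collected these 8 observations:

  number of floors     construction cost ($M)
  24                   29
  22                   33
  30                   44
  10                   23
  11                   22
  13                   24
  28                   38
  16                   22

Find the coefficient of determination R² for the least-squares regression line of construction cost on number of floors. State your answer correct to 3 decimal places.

n = 8, Σx = 154, Σy = 235, Σxy = 4942, Σx² = 3390, Σy² = 7383
Sxx = Σx² − (Σx)²/n = 3390 − 2964.5 = 425.5
Sxy = Σxy − (Σx)(Σy)/n = 4942 − 4523.75 = 418.25
Syy = Σy² − (Σy)²/n = 7383 − 6903.125 = 479.875
R² = Sxy²/(Sxx·Syy) = (418.25)²/(425.5·479.875) = 0.856730

0.857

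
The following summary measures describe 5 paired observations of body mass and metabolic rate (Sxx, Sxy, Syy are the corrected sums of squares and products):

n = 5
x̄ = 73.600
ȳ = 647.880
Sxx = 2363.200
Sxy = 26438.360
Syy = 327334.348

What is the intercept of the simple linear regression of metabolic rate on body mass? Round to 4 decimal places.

-175.5219

b = Sxy/Sxx = 26438.36/2363.2 = 11.187525
a = ȳ − b·x̄ = 647.88 − 11.187525·73.6 = -175.521869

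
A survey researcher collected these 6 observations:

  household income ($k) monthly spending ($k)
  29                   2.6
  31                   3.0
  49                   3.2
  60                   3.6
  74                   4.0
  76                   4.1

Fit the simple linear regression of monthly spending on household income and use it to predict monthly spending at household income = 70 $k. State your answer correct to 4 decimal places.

n = 6, Σx = 319, Σy = 20.5, Σxy = 1148.8, Σx² = 19055
Sxx = Σx² − (Σx)²/n = 19055 − 16960.166667 = 2094.833333
Sxy = Σxy − (Σx)(Σy)/n = 1148.8 − 1089.916667 = 58.883333
b = Sxy/Sxx = 58.883333/2094.833333 = 0.028109
a = ȳ − b·x̄ = 3.416667 − 0.028109·53.166667 = 1.922213
ŷ(70) = a + b·70 = 1.922213 + 0.028109·70 = 3.889832

3.8898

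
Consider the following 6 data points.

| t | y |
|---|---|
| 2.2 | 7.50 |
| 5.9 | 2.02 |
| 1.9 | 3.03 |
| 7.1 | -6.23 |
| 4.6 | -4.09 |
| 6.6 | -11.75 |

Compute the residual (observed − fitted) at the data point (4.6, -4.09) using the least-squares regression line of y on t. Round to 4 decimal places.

n = 6, Σx = 28.3, Σy = -9.52, Σxy = -106.422, Σx² = 158.39
Sxx = Σx² − (Σx)²/n = 158.39 − 133.481667 = 24.908333
Sxy = Σxy − (Σx)(Σy)/n = -106.422 − (-44.902667) = -61.519333
b = Sxy/Sxx = -61.519333/24.908333 = -2.469829
a = ȳ − b·x̄ = -1.586667 − (-2.469829)·4.716667 = 10.062695
ŷ(4.6) = 10.062695 + (-2.469829)·4.6 = -1.298520
residual = y − ŷ = -4.09 − (-1.298520) = -2.791480

-2.7915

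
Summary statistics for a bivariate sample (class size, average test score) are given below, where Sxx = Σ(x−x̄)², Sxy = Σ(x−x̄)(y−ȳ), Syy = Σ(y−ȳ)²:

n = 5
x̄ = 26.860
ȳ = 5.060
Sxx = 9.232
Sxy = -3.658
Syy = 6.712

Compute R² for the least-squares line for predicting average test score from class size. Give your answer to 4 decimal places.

0.2159

R² = Sxy²/(Sxx·Syy) = (-3.658)²/(9.232·6.712) = 0.215943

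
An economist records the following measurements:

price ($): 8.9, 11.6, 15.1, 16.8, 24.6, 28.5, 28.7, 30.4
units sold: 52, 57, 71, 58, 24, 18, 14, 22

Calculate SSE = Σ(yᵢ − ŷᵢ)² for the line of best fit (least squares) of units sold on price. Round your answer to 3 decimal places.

n = 8, Σx = 164.6, Σy = 316, Σxy = 5344.5, Σx² = 3889.28, Σy² = 15938
Sxx = Σx² − (Σx)²/n = 3889.28 − 3386.645 = 502.635
Sxy = Σxy − (Σx)(Σy)/n = 5344.5 − 6501.7 = -1157.2
Syy = Σy² − (Σy)²/n = 15938 − 12482 = 3456
b = Sxy/Sxx = -1157.2/502.635 = -2.302267
SSE = Syy − b·Sxy = 3456 − (-2.302267)·(-1157.2) = 791.816567

791.817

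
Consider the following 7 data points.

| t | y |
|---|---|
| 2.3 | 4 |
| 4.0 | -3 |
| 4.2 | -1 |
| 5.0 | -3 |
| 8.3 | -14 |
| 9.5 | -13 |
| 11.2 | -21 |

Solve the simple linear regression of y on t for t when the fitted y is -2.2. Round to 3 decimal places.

n = 7, Σx = 44.5, Σy = -51, Σxy = -496.9, Σx² = 348.51
Sxx = Σx² − (Σx)²/n = 348.51 − 282.892857 = 65.617143
Sxy = Σxy − (Σx)(Σy)/n = -496.9 − (-324.214286) = -172.685714
b = Sxy/Sxx = -172.685714/65.617143 = -2.631716
a = ȳ − b·x̄ = -7.285714 − (-2.631716)·6.357143 = 9.444483
Set a + b·x = -2.2: x = (-2.2 − 9.444483) / (-2.631716) = 4.424672

4.425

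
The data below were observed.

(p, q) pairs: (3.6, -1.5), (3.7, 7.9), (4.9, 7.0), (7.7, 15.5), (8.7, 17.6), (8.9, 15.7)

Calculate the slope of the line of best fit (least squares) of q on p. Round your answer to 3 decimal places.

2.677

n = 6, Σx = 37.5, Σy = 62.2, Σxy = 470.33, Σx² = 264.85
Sxx = Σx² − (Σx)²/n = 264.85 − 234.375 = 30.475
Sxy = Σxy − (Σx)(Σy)/n = 470.33 − 388.75 = 81.58
b = Sxy/Sxx = 81.58/30.475 = 2.676948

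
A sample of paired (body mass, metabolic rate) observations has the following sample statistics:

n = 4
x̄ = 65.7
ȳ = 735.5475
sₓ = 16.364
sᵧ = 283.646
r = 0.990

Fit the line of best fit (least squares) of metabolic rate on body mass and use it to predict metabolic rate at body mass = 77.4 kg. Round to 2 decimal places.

936.32

b = r · sᵧ/sₓ = 0.99 · 283.646/16.364 = 17.160202
a = ȳ − b·x̄ = 735.5475 − 17.160202·65.7 = -391.877749
ŷ(77.4) = a + b·77.4 = -391.877749 + 17.160202·77.4 = 936.321859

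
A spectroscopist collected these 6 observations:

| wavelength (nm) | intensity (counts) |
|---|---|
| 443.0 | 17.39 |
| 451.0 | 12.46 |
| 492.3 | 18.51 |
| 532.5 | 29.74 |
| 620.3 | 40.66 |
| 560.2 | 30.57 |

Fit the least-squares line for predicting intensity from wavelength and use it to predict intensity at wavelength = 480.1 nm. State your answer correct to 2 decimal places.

n = 6, Σx = 3099.3, Σy = 149.33, Σxy = 80618.965, Σx² = 1624161.67
Sxx = Σx² − (Σx)²/n = 1624161.67 − 1600943.415 = 23218.255
Sxy = Σxy − (Σx)(Σy)/n = 80618.965 − 77136.4115 = 3482.5535
b = Sxy/Sxx = 3482.5535/23218.255 = 0.149992
a = ȳ − b·x̄ = 24.888333 − 0.149992·516.55 = -52.590056
ŷ(480.1) = a + b·480.1 = -52.590056 + 0.149992·480.1 = 19.421123

19.42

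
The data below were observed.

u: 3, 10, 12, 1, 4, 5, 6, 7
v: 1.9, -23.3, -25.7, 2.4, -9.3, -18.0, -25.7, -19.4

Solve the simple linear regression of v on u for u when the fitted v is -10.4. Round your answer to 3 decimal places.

n = 8, Σx = 48, Σy = -117.1, Σxy = -950.5, Σx² = 380
Sxx = Σx² − (Σx)²/n = 380 − 288 = 92
Sxy = Σxy − (Σx)(Σy)/n = -950.5 − (-702.6) = -247.9
b = Sxy/Sxx = -247.9/92 = -2.694565
a = ȳ − b·x̄ = -14.6375 − (-2.694565)·6 = 1.529891
Set a + b·x = -10.4: x = (-10.4 − 1.529891) / (-2.694565) = 4.427390

4.427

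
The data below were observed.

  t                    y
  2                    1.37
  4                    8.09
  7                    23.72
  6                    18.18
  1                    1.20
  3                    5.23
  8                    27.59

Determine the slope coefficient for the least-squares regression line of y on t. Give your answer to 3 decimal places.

n = 7, Σx = 31, Σy = 85.38, Σxy = 547.83, Σx² = 179
Sxx = Σx² − (Σx)²/n = 179 − 137.285714 = 41.714286
Sxy = Σxy − (Σx)(Σy)/n = 547.83 − 378.111429 = 169.718571
b = Sxy/Sxx = 169.718571/41.714286 = 4.068596

4.069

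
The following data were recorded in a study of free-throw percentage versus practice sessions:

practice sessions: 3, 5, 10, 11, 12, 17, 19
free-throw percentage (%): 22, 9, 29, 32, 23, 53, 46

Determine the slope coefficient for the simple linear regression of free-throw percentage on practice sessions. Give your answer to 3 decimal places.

n = 7, Σx = 77, Σy = 214, Σxy = 2804, Σx² = 1049
Sxx = Σx² − (Σx)²/n = 1049 − 847 = 202
Sxy = Σxy − (Σx)(Σy)/n = 2804 − 2354 = 450
b = Sxy/Sxx = 450/202 = 2.227723

2.228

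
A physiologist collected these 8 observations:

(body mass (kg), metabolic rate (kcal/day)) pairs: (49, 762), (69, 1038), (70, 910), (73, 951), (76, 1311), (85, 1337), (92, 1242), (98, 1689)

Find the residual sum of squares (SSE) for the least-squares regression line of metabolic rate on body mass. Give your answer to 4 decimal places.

132555.9001

n = 8, Σx = 612, Σy = 9240, Σxy = 735150, Σx² = 48460, Σy² = 11292164
Sxx = Σx² − (Σx)²/n = 48460 − 46818 = 1642
Sxy = Σxy − (Σx)(Σy)/n = 735150 − 706860 = 28290
Syy = Σy² − (Σy)²/n = 11292164 − 10672200 = 619964
b = Sxy/Sxx = 28290/1642 = 17.228989
SSE = Syy − b·Sxy = 619964 − 17.228989·28290 = 132555.900122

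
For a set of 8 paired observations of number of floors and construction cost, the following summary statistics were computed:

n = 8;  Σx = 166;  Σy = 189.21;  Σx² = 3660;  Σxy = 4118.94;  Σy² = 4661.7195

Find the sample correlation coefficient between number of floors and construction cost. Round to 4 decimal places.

0.9614

Sxx = Σx² − (Σx)²/n = 3660 − 3444.5 = 215.5
Sxy = Σxy − (Σx)(Σy)/n = 4118.94 − 3926.1075 = 192.8325
Syy = Σy² − (Σy)²/n = 4661.7195 − 4475.053012 = 186.666487
r = Sxy/√(Sxx·Syy) = 192.8325/√(40226.628056) = 192.8325/200.565770 = 0.961443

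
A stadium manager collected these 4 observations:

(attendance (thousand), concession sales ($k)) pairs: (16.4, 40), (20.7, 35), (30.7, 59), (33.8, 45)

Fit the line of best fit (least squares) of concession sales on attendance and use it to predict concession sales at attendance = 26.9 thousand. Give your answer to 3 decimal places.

45.986

n = 4, Σx = 101.6, Σy = 179, Σxy = 4712.8, Σx² = 2782.38
Sxx = Σx² − (Σx)²/n = 2782.38 − 2580.64 = 201.74
Sxy = Σxy − (Σx)(Σy)/n = 4712.8 − 4546.6 = 166.2
b = Sxy/Sxx = 166.2/201.74 = 0.823833
a = ȳ − b·x̄ = 44.75 − 0.823833·25.4 = 23.824651
ŷ(26.9) = a + b·26.9 = 23.824651 + 0.823833·26.9 = 45.985749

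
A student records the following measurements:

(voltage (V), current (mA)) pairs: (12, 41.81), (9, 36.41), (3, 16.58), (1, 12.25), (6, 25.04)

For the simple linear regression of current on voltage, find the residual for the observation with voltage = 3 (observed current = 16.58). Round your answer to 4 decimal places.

-0.7951

n = 5, Σx = 31, Σy = 132.09, Σxy = 1041.64, Σx² = 271
Sxx = Σx² − (Σx)²/n = 271 − 192.2 = 78.8
Sxy = Σxy − (Σx)(Σy)/n = 1041.64 − 818.958 = 222.682
b = Sxy/Sxx = 222.682/78.8 = 2.825914
a = ȳ − b·x̄ = 26.418 − 2.825914·6.2 = 8.897335
ŷ(3) = 8.897335 + 2.825914·3 = 17.375076
residual = y − ŷ = 16.58 − 17.375076 = -0.795076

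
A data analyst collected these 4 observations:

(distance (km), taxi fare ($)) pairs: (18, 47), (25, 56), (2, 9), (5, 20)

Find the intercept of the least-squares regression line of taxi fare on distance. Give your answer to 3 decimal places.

n = 4, Σx = 50, Σy = 132, Σxy = 2364, Σx² = 978
Sxx = Σx² − (Σx)²/n = 978 − 625 = 353
Sxy = Σxy − (Σx)(Σy)/n = 2364 − 1650 = 714
b = Sxy/Sxx = 714/353 = 2.022663
a = ȳ − b·x̄ = 33 − 2.022663·12.5 = 7.716714

7.717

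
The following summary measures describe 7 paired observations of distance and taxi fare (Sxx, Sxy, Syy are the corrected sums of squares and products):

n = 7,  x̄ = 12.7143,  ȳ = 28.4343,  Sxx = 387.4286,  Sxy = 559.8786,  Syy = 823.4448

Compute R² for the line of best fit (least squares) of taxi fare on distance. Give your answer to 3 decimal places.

R² = Sxy²/(Sxx·Syy) = (559.8786)²/(387.4286·823.4448) = 0.982566

0.983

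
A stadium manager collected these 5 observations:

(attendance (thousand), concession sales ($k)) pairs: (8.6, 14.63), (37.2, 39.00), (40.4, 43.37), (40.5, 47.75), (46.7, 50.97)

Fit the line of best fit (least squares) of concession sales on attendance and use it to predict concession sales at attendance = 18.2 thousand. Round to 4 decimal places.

23.4391

n = 5, Σx = 173.4, Σy = 195.72, Σxy = 7642.94, Σx² = 6911.1
Sxx = Σx² − (Σx)²/n = 6911.1 − 6013.512 = 897.588
Sxy = Σxy − (Σx)(Σy)/n = 7642.94 − 6787.5696 = 855.3704
b = Sxy/Sxx = 855.3704/897.588 = 0.952966
a = ȳ − b·x̄ = 39.144 − 0.952966·34.68 = 6.095156
ŷ(18.2) = a + b·18.2 = 6.095156 + 0.952966·18.2 = 23.439129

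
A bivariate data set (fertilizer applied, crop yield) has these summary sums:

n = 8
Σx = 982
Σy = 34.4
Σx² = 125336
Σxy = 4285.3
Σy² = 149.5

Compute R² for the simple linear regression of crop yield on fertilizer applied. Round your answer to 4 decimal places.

0.5189

Sxx = Σx² − (Σx)²/n = 125336 − 120540.5 = 4795.5
Sxy = Σxy − (Σx)(Σy)/n = 4285.3 − 4222.6 = 62.7
Syy = Σy² − (Σy)²/n = 149.5 − 147.92 = 1.58
R² = Sxy²/(Sxx·Syy) = (62.7)²/(4795.5·1.58) = 0.518853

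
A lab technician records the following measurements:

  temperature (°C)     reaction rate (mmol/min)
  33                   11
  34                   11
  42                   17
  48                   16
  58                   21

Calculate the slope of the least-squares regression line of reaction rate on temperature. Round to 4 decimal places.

0.3912

n = 5, Σx = 215, Σy = 76, Σxy = 3437, Σx² = 9677
Sxx = Σx² − (Σx)²/n = 9677 − 9245 = 432
Sxy = Σxy − (Σx)(Σy)/n = 3437 − 3268 = 169
b = Sxy/Sxx = 169/432 = 0.391204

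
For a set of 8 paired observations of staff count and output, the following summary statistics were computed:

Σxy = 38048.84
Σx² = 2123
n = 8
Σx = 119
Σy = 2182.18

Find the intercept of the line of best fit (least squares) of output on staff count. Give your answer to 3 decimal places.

Sxx = Σx² − (Σx)²/n = 2123 − 1770.125 = 352.875
Sxy = Σxy − (Σx)(Σy)/n = 38048.84 − 32459.9275 = 5588.9125
b = Sxy/Sxx = 5588.9125/352.875 = 15.838222
a = ȳ − b·x̄ = 272.7725 − 15.838222·14.875 = 37.178951

37.179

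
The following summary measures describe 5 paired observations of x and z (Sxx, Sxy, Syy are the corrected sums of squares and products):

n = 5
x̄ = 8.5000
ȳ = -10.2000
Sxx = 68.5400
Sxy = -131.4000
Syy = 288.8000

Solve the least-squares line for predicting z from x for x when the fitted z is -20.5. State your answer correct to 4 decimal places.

13.8726

b = Sxy/Sxx = -131.4/68.54 = -1.917129
a = ȳ − b·x̄ = -10.2 − (-1.917129)·8.5 = 6.095594
Set a + b·x = -20.5: x = (-20.5 − 6.095594) / (-1.917129) = 13.872618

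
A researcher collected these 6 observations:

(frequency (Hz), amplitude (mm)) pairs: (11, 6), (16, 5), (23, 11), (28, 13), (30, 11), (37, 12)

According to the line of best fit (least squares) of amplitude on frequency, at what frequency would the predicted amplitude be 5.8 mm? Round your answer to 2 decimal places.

11.17

n = 6, Σx = 145, Σy = 58, Σxy = 1537, Σx² = 3959
Sxx = Σx² − (Σx)²/n = 3959 − 3504.166667 = 454.833333
Sxy = Σxy − (Σx)(Σy)/n = 1537 − 1401.666667 = 135.333333
b = Sxy/Sxx = 135.333333/454.833333 = 0.297545
a = ȳ − b·x̄ = 9.666667 − 0.297545·24.166667 = 2.475999
Set a + b·x = 5.8: x = (5.8 − 2.475999) / 0.297545 = 11.171429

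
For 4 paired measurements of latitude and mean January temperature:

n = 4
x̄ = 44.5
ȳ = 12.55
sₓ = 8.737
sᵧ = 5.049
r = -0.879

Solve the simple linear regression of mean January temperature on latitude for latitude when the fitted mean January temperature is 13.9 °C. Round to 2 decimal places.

41.84

b = r · sᵧ/sₓ = -0.879 · 5.049/8.737 = -0.507963
a = ȳ − b·x̄ = 12.55 − (-0.507963)·44.5 = 35.154345
Set a + b·x = 13.9: x = (13.9 − 35.154345) / (-0.507963) = 41.842325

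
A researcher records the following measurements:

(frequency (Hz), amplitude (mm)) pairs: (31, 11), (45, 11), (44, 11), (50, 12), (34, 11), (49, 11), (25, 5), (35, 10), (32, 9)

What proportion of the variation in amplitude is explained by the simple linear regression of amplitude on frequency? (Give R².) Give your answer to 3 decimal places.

n = 9, Σx = 345, Σy = 91, Σxy = 3596, Σx² = 13853, Σy² = 955
Sxx = Σx² − (Σx)²/n = 13853 − 13225 = 628
Sxy = Σxy − (Σx)(Σy)/n = 3596 − 3488.333333 = 107.666667
Syy = Σy² − (Σy)²/n = 955 − 920.111111 = 34.888889
R² = Sxy²/(Sxx·Syy) = (107.666667)²/(628·34.888889) = 0.529073

0.529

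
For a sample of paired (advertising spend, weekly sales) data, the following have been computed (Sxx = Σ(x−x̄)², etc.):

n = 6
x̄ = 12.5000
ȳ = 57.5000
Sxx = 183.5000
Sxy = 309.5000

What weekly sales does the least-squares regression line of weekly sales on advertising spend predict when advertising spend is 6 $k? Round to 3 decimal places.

46.537

b = Sxy/Sxx = 309.5/183.5 = 1.686649
a = ȳ − b·x̄ = 57.5 − 1.686649·12.5 = 36.416894
ŷ(6) = a + b·6 = 36.416894 + 1.686649·6 = 46.536785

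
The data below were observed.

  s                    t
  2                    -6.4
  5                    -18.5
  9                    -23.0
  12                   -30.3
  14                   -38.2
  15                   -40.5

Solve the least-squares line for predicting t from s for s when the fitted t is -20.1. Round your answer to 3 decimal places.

7.035

n = 6, Σx = 57, Σy = -156.9, Σxy = -1818.2, Σx² = 675
Sxx = Σx² − (Σx)²/n = 675 − 541.5 = 133.5
Sxy = Σxy − (Σx)(Σy)/n = -1818.2 − (-1490.55) = -327.65
b = Sxy/Sxx = -327.65/133.5 = -2.454307
a = ȳ − b·x̄ = -26.15 − (-2.454307)·9.5 = -2.834082
Set a + b·x = -20.1: x = (-20.1 − (-2.834082)) / (-2.454307) = 7.034946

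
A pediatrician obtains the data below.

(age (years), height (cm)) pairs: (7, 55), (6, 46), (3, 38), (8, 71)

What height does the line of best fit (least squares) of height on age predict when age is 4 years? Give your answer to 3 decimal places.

40.643

n = 4, Σx = 24, Σy = 210, Σxy = 1343, Σx² = 158
Sxx = Σx² − (Σx)²/n = 158 − 144 = 14
Sxy = Σxy − (Σx)(Σy)/n = 1343 − 1260 = 83
b = Sxy/Sxx = 83/14 = 5.928571
a = ȳ − b·x̄ = 52.5 − 5.928571·6 = 16.928571
ŷ(4) = a + b·4 = 16.928571 + 5.928571·4 = 40.642857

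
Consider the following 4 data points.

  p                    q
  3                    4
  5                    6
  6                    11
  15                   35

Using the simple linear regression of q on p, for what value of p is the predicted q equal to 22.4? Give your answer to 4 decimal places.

n = 4, Σx = 29, Σy = 56, Σxy = 633, Σx² = 295
Sxx = Σx² − (Σx)²/n = 295 − 210.25 = 84.75
Sxy = Σxy − (Σx)(Σy)/n = 633 − 406 = 227
b = Sxy/Sxx = 227/84.75 = 2.678466
a = ȳ − b·x̄ = 14 − 2.678466·7.25 = -5.418879
Set a + b·x = 22.4: x = (22.4 − (-5.418879)) / 2.678466 = 10.386123

10.3861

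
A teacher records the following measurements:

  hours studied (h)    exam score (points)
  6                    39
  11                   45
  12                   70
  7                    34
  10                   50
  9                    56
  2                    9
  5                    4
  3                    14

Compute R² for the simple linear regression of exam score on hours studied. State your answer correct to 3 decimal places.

0.807

n = 9, Σx = 65, Σy = 321, Σxy = 2891, Σx² = 569, Σy² = 15531
Sxx = Σx² − (Σx)²/n = 569 − 469.444444 = 99.555556
Sxy = Σxy − (Σx)(Σy)/n = 2891 − 2318.333333 = 572.666667
Syy = Σy² − (Σy)²/n = 15531 − 11449 = 4082
R² = Sxy²/(Sxx·Syy) = (572.666667)²/(99.555556·4082) = 0.806985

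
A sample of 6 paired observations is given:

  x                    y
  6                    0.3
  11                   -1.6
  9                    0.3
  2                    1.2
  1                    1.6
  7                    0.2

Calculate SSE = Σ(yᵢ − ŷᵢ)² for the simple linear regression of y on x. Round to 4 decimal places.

n = 6, Σx = 36, Σy = 2, Σxy = -7.7, Σx² = 292, Σy² = 6.78
Sxx = Σx² − (Σx)²/n = 292 − 216 = 76
Sxy = Σxy − (Σx)(Σy)/n = -7.7 − 12 = -19.7
Syy = Σy² − (Σy)²/n = 6.78 − 0.666667 = 6.113333
b = Sxy/Sxx = -19.7/76 = -0.259211
SSE = Syy − b·Sxy = 6.113333 − (-0.259211)·(-19.7) = 1.006886

1.0069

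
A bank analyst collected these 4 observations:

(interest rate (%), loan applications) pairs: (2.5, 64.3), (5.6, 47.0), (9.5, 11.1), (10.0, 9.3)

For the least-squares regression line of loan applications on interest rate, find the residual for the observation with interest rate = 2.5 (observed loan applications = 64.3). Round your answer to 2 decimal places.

-2.29

n = 4, Σx = 27.6, Σy = 131.7, Σxy = 622.4, Σx² = 227.86
Sxx = Σx² − (Σx)²/n = 227.86 − 190.44 = 37.42
Sxy = Σxy − (Σx)(Σy)/n = 622.4 − 908.73 = -286.33
b = Sxy/Sxx = -286.33/37.42 = -7.651790
a = ȳ − b·x̄ = 32.925 − (-7.651790)·6.9 = 85.722354
ŷ(2.5) = 85.722354 + (-7.651790)·2.5 = 66.592878
residual = y − ŷ = 64.3 − 66.592878 = -2.292878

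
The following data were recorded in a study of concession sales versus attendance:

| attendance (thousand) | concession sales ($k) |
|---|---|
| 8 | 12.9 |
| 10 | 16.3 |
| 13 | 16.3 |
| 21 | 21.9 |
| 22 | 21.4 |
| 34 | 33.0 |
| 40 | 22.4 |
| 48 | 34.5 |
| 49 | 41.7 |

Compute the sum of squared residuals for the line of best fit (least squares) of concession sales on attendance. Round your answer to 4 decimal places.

138.9446

n = 9, Σx = 245, Σy = 220.4, Σxy = 7126.1, Σx² = 8719, Σy² = 6155.26
Sxx = Σx² − (Σx)²/n = 8719 − 6669.444444 = 2049.555556
Sxy = Σxy − (Σx)(Σy)/n = 7126.1 − 5999.777778 = 1126.322222
Syy = Σy² − (Σy)²/n = 6155.26 − 5397.351111 = 757.908889
b = Sxy/Sxx = 1126.322222/2049.555556 = 0.549545
SSE = Syy − b·Sxy = 757.908889 − 0.549545·1126.322222 = 138.944575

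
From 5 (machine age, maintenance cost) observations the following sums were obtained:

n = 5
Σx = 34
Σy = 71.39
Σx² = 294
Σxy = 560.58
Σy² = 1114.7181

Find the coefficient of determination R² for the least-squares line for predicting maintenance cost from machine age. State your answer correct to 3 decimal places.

0.942

Sxx = Σx² − (Σx)²/n = 294 − 231.2 = 62.8
Sxy = Σxy − (Σx)(Σy)/n = 560.58 − 485.452 = 75.128
Syy = Σy² − (Σy)²/n = 1114.7181 − 1019.30642 = 95.41168
R² = Sxy²/(Sxx·Syy) = (75.128)²/(62.8·95.41168) = 0.941982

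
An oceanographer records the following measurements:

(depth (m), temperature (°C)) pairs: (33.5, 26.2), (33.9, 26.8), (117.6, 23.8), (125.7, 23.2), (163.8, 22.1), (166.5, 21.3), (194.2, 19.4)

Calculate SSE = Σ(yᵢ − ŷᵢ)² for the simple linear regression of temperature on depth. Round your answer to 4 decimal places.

1.6518

n = 7, Σx = 835.2, Σy = 162.8, Σxy = 18435.25, Σx² = 124168.04, Σy² = 3827.82
Sxx = Σx² − (Σx)²/n = 124168.04 − 99651.291429 = 24516.748571
Sxy = Σxy − (Σx)(Σy)/n = 18435.25 − 19424.365714 = -989.115714
Syy = Σy² − (Σy)²/n = 3827.82 − 3786.262857 = 41.557143
b = Sxy/Sxx = -989.115714/24516.748571 = -0.040344
SSE = Syy − b·Sxy = 41.557143 − (-0.040344)·(-989.115714) = 1.651774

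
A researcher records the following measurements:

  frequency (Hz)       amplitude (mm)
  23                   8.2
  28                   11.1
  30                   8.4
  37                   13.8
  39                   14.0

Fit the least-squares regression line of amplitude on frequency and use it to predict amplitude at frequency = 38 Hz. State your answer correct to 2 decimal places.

n = 5, Σx = 157, Σy = 55.5, Σxy = 1808, Σx² = 5103
Sxx = Σx² − (Σx)²/n = 5103 − 4929.8 = 173.2
Sxy = Σxy − (Σx)(Σy)/n = 1808 − 1742.7 = 65.3
b = Sxy/Sxx = 65.3/173.2 = 0.377021
a = ȳ − b·x̄ = 11.1 − 0.377021·31.4 = -0.738453
ŷ(38) = a + b·38 = -0.738453 + 0.377021·38 = 13.588337

13.59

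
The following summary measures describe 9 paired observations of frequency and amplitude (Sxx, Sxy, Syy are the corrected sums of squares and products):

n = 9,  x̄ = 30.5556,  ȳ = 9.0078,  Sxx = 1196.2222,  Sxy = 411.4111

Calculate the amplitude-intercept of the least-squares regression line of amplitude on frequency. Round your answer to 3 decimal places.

b = Sxy/Sxx = 411.4111/1196.2222 = 0.343925
a = ȳ − b·x̄ = 9.0078 − 0.343925·30.5556 = -1.501044

-1.501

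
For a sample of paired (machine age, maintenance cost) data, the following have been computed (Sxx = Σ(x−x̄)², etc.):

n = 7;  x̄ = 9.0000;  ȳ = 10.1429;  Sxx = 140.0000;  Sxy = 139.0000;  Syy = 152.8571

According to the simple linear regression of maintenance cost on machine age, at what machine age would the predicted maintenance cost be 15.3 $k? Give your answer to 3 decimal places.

14.194

b = Sxy/Sxx = 139/140 = 0.992857
a = ȳ − b·x̄ = 10.1429 − 0.992857·9 = 1.207186
Set a + b·x = 15.3: x = (15.3 − 1.207186) / 0.992857 = 14.194201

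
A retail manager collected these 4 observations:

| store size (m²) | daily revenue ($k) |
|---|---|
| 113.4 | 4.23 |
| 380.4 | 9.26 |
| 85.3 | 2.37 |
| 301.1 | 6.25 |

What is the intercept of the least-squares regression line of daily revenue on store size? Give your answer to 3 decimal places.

1.181

n = 4, Σx = 880.2, Σy = 22.11, Σxy = 6086.222, Σx² = 255501.02
Sxx = Σx² − (Σx)²/n = 255501.02 − 193688.01 = 61813.01
Sxy = Σxy − (Σx)(Σy)/n = 6086.222 − 4865.3055 = 1220.9165
b = Sxy/Sxx = 1220.9165/61813.01 = 0.019752
a = ȳ − b·x̄ = 5.5275 − 0.019752·220.05 = 1.181123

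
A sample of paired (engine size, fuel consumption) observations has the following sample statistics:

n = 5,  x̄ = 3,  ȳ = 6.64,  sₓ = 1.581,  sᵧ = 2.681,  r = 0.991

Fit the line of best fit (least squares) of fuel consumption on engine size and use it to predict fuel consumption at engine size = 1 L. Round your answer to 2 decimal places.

b = r · sᵧ/sₓ = 0.991 · 2.681/1.581 = 1.680500
a = ȳ − b·x̄ = 6.64 − 1.680500·3 = 1.598499
ŷ(1) = a + b·1 = 1.598499 + 1.680500·1 = 3.278999

3.28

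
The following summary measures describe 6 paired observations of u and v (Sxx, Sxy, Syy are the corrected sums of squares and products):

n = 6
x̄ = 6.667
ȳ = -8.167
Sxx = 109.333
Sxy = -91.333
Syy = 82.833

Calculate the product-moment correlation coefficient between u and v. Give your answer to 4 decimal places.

r = Sxy/√(Sxx·Syy) = -91.333/√(9056.380389) = -91.333/95.165017 = -0.959733

-0.9597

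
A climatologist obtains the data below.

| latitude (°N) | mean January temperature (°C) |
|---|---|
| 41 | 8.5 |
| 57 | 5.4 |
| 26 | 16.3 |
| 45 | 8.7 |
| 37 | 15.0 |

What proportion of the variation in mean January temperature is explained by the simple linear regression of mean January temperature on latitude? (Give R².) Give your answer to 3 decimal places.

n = 5, Σx = 206, Σy = 53.9, Σxy = 2026.6, Σx² = 9000, Σy² = 667.79
Sxx = Σx² − (Σx)²/n = 9000 − 8487.2 = 512.8
Sxy = Σxy − (Σx)(Σy)/n = 2026.6 − 2220.68 = -194.08
Syy = Σy² − (Σy)²/n = 667.79 − 581.042 = 86.748
R² = Sxy²/(Sxx·Syy) = (-194.08)²/(512.8·86.748) = 0.846748

0.847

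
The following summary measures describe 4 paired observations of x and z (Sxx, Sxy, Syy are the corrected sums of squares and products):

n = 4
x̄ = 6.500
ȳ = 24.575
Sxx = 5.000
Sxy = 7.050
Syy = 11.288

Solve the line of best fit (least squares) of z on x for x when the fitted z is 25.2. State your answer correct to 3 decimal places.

6.943

b = Sxy/Sxx = 7.05/5 = 1.41
a = ȳ − b·x̄ = 24.575 − 1.41·6.5 = 15.41
Set a + b·x = 25.2: x = (25.2 − 15.41) / 1.41 = 6.943262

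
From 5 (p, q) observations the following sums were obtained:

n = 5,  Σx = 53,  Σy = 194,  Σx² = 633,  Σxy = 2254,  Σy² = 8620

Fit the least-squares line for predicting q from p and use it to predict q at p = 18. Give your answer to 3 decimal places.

59.337

Sxx = Σx² − (Σx)²/n = 633 − 561.8 = 71.2
Sxy = Σxy − (Σx)(Σy)/n = 2254 − 2056.4 = 197.6
b = Sxy/Sxx = 197.6/71.2 = 2.775281
a = ȳ − b·x̄ = 38.8 − 2.775281·10.6 = 9.382022
ŷ(18) = a + b·18 = 9.382022 + 2.775281·18 = 59.337079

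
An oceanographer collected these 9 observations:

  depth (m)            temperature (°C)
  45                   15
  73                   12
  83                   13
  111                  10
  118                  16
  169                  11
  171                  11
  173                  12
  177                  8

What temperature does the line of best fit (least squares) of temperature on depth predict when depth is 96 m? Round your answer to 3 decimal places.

n = 9, Σx = 1120, Σy = 108, Σxy = 12860, Σx² = 159548
Sxx = Σx² − (Σx)²/n = 159548 − 139377.777778 = 20170.222222
Sxy = Σxy − (Σx)(Σy)/n = 12860 − 13440 = -580
b = Sxy/Sxx = -580/20170.222222 = -0.028755
a = ȳ − b·x̄ = 12 − (-0.028755)·124.444444 = 15.578432
ŷ(96) = a + b·96 = 15.578432 + (-0.028755)·96 = 12.817927

12.818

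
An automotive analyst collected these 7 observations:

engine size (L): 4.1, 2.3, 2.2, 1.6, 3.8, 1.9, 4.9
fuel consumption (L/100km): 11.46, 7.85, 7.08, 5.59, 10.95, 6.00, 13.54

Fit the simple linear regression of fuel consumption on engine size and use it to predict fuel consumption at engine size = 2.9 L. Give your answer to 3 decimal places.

8.754

n = 7, Σx = 20.8, Σy = 62.47, Σxy = 208.917, Σx² = 71.56
Sxx = Σx² − (Σx)²/n = 71.56 − 61.805714 = 9.754286
Sxy = Σxy − (Σx)(Σy)/n = 208.917 − 185.625143 = 23.291857
b = Sxy/Sxx = 23.291857/9.754286 = 2.387859
a = ȳ − b·x̄ = 8.924286 − 2.387859·2.971429 = 1.828934
ŷ(2.9) = a + b·2.9 = 1.828934 + 2.387859·2.9 = 8.753724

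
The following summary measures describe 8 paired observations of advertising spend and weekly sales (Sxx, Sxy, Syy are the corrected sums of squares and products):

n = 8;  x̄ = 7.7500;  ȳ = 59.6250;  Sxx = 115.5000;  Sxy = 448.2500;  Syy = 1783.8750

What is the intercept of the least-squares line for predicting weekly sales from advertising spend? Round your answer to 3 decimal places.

29.548

b = Sxy/Sxx = 448.25/115.5 = 3.880952
a = ȳ − b·x̄ = 59.625 − 3.880952·7.75 = 29.547619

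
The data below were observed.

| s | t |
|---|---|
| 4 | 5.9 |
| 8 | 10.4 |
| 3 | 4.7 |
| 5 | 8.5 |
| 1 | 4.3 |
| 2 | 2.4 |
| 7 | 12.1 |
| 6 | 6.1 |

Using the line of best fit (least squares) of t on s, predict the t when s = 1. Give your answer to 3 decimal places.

n = 8, Σx = 36, Σy = 54.4, Σxy = 293.8, Σx² = 204
Sxx = Σx² − (Σx)²/n = 204 − 162 = 42
Sxy = Σxy − (Σx)(Σy)/n = 293.8 − 244.8 = 49
b = Sxy/Sxx = 49/42 = 1.166667
a = ȳ − b·x̄ = 6.8 − 1.166667·4.5 = 1.55
ŷ(1) = a + b·1 = 1.55 + 1.166667·1 = 2.716667

2.717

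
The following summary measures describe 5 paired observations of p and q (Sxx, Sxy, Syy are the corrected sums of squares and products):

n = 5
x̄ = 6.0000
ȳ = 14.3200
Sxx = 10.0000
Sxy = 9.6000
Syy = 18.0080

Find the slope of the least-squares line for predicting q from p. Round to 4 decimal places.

b = Sxy/Sxx = 9.6/10 = 0.96

0.9600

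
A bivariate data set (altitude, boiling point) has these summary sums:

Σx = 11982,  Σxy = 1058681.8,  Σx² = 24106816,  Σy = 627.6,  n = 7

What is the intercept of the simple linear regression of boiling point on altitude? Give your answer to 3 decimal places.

97.076

Sxx = Σx² − (Σx)²/n = 24106816 − 20509760.571429 = 3597055.428571
Sxy = Σxy − (Σx)(Σy)/n = 1058681.8 − 1074271.885714 = -15590.085714
b = Sxy/Sxx = -15590.085714/3597055.428571 = -0.004334
a = ȳ − b·x̄ = 89.657143 − (-0.004334)·1711.714286 = 97.075926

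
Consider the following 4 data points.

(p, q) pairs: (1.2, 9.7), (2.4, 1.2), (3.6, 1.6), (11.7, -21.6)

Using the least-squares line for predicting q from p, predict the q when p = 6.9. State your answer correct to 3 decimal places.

-8.357

n = 4, Σx = 18.9, Σy = -9.1, Σxy = -232.44, Σx² = 157.05
Sxx = Σx² − (Σx)²/n = 157.05 − 89.3025 = 67.7475
Sxy = Σxy − (Σx)(Σy)/n = -232.44 − (-42.9975) = -189.4425
b = Sxy/Sxx = -189.4425/67.7475 = -2.796302
a = ȳ − b·x̄ = -2.275 − (-2.796302)·4.725 = 10.937529
ŷ(6.9) = a + b·6.9 = 10.937529 + (-2.796302)·6.9 = -8.356958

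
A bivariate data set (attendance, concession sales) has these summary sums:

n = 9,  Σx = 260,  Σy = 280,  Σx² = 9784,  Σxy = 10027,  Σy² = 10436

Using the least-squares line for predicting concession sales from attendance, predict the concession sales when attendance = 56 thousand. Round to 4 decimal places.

54.2290

Sxx = Σx² − (Σx)²/n = 9784 − 7511.111111 = 2272.888889
Sxy = Σxy − (Σx)(Σy)/n = 10027 − 8088.888889 = 1938.111111
b = Sxy/Sxx = 1938.111111/2272.888889 = 0.852708
a = ȳ − b·x̄ = 31.111111 − 0.852708·28.888889 = 6.477317
ŷ(56) = a + b·56 = 6.477317 + 0.852708·56 = 54.228979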